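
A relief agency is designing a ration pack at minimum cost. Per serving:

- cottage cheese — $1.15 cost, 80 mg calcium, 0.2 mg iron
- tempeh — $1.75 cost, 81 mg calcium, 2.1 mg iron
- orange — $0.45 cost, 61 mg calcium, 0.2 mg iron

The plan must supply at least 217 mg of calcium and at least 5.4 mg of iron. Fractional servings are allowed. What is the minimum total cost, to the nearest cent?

This is a tiny linear program; its minimum lies at a vertex of the feasible set. List the vertices and price them.
cottage cheese only: max(217/80, 5.4/0.2) = 27 servings → $31.05.
tempeh only: max(217/81, 5.4/2.1) = 2.679 servings → $4.69.
orange only: max(217/61, 5.4/0.2) = 27 servings → $12.15.
cottage cheese + tempeh with both tight: 0.1206 servings and 2.56 servings → $4.62.
cottage cheese + orange: the both-tight solution has a negative serving — not a feasible corner.
tempeh + orange with both tight: 2.556 servings and 0.1635 servings → $4.55.
Cheapest feasible corner: $4.55.

$4.55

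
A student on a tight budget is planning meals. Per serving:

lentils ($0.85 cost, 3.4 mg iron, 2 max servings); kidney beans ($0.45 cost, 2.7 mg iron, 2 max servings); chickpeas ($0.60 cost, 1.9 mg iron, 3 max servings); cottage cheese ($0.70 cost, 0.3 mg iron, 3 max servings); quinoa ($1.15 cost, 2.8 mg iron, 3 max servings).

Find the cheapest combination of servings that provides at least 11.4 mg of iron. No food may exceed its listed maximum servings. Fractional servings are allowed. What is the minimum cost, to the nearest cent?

Cost per mg of iron: kidney beans $0.1667, lentils $0.2500, chickpeas $0.3158, quinoa $0.4107, cottage cheese $2.3333.
Take 2 servings of kidney beans: +5.4 mg iron for $0.90 (total $0.90, still need 6.0 mg).
Take 1.765 servings of lentils: +6.0 mg iron for $1.50 (total $2.40, still need 0.0 mg).
Filling from the cheapest source first is optimal under one linear minimum: $2.40.

$2.40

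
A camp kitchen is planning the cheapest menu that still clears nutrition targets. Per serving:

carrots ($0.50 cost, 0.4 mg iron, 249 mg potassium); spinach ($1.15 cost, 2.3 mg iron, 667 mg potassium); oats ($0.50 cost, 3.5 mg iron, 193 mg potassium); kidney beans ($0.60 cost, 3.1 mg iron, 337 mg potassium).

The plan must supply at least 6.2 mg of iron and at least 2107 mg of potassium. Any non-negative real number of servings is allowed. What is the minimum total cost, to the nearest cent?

Two binding constraints pin down two serving amounts, so the optimal mix uses at most two foods. The candidates are each food alone (scaled to the tighter of iron/potassium) and each pair with both constraints tight.
carrots only: max(6.2/0.4, 2107/249) = 15.5 servings → $7.75.
spinach only: max(6.2/2.3, 2107/667) = 3.159 servings → $3.63.
oats only: max(6.2/3.5, 2107/193) = 10.92 servings → $5.46.
kidney beans only: max(6.2/3.1, 2107/337) = 6.252 servings → $3.75.
carrots + spinach with both tight: 2.323 servings and 2.292 servings → $3.80.
carrots + oats with both tight: 7.778 servings and 0.8825 servings → $4.33.
carrots + kidney beans with both tight: 6.973 servings and 1.1 servings → $4.15.
spinach + oats: intersection lies outside the first quadrant.
spinach + kidney beans: the both-tight solution has a negative serving — not a feasible corner.
oats + kidney beans: the both-tight solution has a negative serving — not a feasible corner.
Cheapest feasible corner: $3.63.

$3.63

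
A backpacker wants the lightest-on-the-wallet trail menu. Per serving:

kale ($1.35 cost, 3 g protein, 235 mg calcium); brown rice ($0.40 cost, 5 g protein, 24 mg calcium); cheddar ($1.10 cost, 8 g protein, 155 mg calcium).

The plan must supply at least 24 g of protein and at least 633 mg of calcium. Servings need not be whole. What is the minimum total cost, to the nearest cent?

$4.19

Two binding constraints pin down two serving amounts, so the optimal mix uses at most two foods. The candidates are each food alone (scaled to the tighter of protein/calcium) and each pair with both constraints tight.
kale only: max(24/3, 633/235) = 8 servings → $10.80.
brown rice only: max(24/5, 633/24) = 26.38 servings → $10.55.
cheddar only: max(24/8, 633/155) = 4.084 servings → $4.49.
kale + brown rice with both tight: 2.347 servings and 3.392 servings → $4.53.
kale + cheddar with both tight: 0.9498 servings and 2.644 servings → $4.19.
brown rice + cheddar: the both-tight solution has a negative serving — not a feasible corner.
So the least-cost plan costs $4.19.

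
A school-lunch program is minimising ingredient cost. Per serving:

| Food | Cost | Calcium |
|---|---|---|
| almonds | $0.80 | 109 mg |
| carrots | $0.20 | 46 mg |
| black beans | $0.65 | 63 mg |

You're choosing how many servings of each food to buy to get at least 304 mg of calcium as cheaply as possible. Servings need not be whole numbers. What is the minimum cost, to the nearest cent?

$1.32

Cost per mg of calcium: carrots $0.0043, almonds $0.0073, black beans $0.0103.
With no serving limits, use only carrots: 304 mg / 46 mg = 6.609 servings × $0.20 = $1.32.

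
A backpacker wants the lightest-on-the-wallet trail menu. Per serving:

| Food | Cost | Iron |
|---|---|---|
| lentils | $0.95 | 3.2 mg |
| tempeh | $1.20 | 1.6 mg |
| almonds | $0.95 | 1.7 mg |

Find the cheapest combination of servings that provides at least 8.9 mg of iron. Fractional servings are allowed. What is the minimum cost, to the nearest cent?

Cost per mg of iron: lentils $0.2969, almonds $0.5588, tempeh $0.7500.
With no serving limits, use only lentils: 8.9 mg / 3.2 mg = 2.781 servings × $0.95 = $2.64.

$2.64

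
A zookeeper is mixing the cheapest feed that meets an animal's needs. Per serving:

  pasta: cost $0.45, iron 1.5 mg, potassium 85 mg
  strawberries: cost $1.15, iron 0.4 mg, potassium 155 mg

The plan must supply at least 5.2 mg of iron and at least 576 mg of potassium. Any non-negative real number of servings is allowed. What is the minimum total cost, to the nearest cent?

$3.05

Check every corner: each single food scaled to meet both minima, and each pair solved so both constraints bind.
pasta only: max(5.2/1.5, 576/85) = 6.776 servings → $3.05.
strawberries only: max(5.2/0.4, 576/155) = 13 servings → $14.95.
pasta + strawberries with both tight: 2.9 servings and 2.126 servings → $3.75.
The minimum over all feasible corners is $3.05.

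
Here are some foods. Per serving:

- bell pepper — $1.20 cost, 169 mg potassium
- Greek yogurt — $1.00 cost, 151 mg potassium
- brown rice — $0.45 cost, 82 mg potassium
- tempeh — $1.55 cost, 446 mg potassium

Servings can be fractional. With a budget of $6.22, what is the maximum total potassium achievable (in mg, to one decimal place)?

1789.8 mg

Potassium per dollar: tempeh 287.7, brown rice 182.2, Greek yogurt 151, bell pepper 140.8.
With no serving limits, spend the whole cost allowance on tempeh: $6.22 / $1.55 × 446 mg = 1789.8 mg.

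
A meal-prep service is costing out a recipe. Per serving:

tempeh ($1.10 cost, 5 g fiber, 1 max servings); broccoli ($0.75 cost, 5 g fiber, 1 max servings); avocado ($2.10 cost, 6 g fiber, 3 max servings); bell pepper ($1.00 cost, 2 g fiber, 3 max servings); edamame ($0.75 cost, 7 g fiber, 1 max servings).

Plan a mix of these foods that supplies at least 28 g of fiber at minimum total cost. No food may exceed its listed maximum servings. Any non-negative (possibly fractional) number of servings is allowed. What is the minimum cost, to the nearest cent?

$6.45

Cost per g of fiber: edamame $0.1071, broccoli $0.1500, tempeh $0.2200, avocado $0.3500, bell pepper $0.5000.
Take 1 serving of edamame: +7.0 g fiber for $0.75 (total $0.75, still need 21.0 g).
Take 1 serving of broccoli: +5.0 g fiber for $0.75 (total $1.50, still need 16.0 g).
Take 1 serving of tempeh: +5.0 g fiber for $1.10 (total $2.60, still need 11.0 g).
Take 1.833 servings of avocado: +11.0 g fiber for $3.85 (total $6.45, still need 0.0 g).
Greedy by cheapest-per-g is optimal for a single linear constraint, so the minimum cost is $6.45.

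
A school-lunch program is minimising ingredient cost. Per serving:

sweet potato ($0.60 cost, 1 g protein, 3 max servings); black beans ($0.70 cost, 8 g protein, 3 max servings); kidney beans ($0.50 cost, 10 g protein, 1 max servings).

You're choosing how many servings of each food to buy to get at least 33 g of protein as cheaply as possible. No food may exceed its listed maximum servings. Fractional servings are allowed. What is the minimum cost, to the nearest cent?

Cost per g of protein: kidney beans $0.0500, black beans $0.0875, sweet potato $0.6000.
Take 1 serving of kidney beans: +10.0 g protein for $0.50 (total $0.50, still need 23.0 g).
Take 2.875 servings of black beans: +23.0 g protein for $2.01 (total $2.51, still need 0.0 g).
Filling from the cheapest source first is optimal under one linear minimum: $2.51.

$2.51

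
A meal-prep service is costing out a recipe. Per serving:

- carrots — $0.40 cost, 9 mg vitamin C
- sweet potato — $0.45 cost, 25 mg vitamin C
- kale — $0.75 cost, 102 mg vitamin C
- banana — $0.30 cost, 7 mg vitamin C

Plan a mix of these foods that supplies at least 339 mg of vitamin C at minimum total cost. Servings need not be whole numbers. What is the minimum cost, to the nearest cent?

Cost per mg of vitamin C: kale $0.0074, sweet potato $0.0180, banana $0.0429, carrots $0.0444.
With no serving limits, use only kale: 339 mg / 102 mg = 3.324 servings × $0.75 = $2.49.

$2.49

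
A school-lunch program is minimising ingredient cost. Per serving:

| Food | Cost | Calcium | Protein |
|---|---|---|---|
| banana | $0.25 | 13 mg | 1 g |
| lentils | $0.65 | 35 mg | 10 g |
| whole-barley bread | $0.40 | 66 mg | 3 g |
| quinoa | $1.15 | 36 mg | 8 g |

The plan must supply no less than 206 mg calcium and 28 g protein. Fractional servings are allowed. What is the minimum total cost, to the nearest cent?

This is a tiny linear program; its minimum lies at a vertex of the feasible set. List the vertices and price them.
banana only: max(206/13, 28/1) = 28 servings → $7.00.
lentils only: max(206/35, 28/10) = 5.886 servings → $3.83.
whole-barley bread only: max(206/66, 28/3) = 9.333 servings → $3.73.
quinoa only: max(206/36, 28/8) = 5.722 servings → $6.58.
banana + lentils with both tight: 11.37 servings and 1.663 servings → $3.92.
banana + whole-barley bread with both targets exact would need a negative amount; discard.
banana + quinoa with both tight: 9.412 servings and 2.324 servings → $5.03.
lentils + whole-barley bread with both tight: 2.216 servings and 1.946 servings → $2.22.
lentils + quinoa: the both-tight solution has a negative serving — not a feasible corner.
whole-barley bread + quinoa with both tight: 1.524 servings and 2.929 servings → $3.98.
So the least-cost plan costs $2.22.

$2.22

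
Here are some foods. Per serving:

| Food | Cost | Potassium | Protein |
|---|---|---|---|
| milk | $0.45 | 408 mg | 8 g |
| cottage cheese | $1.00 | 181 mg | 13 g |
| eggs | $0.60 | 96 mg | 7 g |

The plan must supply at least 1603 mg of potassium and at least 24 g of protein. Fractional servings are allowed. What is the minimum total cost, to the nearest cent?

With two linear requirements the optimum uses one or two foods; enumerate the corners.
milk only: max(1603/408, 24/8) = 3.929 servings → $1.77.
cottage cheese only: max(1603/181, 24/13) = 8.856 servings → $8.86.
eggs only: max(1603/96, 24/7) = 16.7 servings → $10.02.
milk + cottage cheese: intersection lies outside the first quadrant.
milk + eggs with both targets exact would need a negative amount; discard.
cottage cheese + eggs with both targets exact would need a negative amount; discard.
The minimum over all feasible corners is $1.77.

$1.77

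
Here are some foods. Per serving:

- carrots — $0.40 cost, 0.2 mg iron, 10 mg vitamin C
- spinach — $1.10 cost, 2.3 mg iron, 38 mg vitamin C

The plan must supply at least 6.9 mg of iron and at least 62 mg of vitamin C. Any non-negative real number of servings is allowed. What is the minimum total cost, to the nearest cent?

$3.30

The cheapest plan sits at a corner of the feasible region — with two constraints it uses at most two foods.
carrots only: max(6.9/0.2, 62/10) = 34.5 servings → $13.80.
spinach only: max(6.9/2.3, 62/38) = 3 servings → $3.30.
carrots + spinach: intersection lies outside the first quadrant.
Cheapest feasible corner: $3.30.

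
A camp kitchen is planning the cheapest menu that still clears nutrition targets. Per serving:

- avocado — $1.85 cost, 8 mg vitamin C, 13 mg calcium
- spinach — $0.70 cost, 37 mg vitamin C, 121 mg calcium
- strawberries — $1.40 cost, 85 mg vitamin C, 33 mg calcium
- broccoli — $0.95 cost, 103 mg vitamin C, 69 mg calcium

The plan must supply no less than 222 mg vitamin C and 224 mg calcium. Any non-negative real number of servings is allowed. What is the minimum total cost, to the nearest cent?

$2.33

The cheapest plan sits at a corner of the feasible region — with two constraints it uses at most two foods.
avocado only: max(222/8, 224/13) = 27.75 servings → $51.34.
spinach only: max(222/37, 224/121) = 6 servings → $4.20.
strawberries only: max(222/85, 224/33) = 6.788 servings → $9.50.
broccoli only: max(222/103, 224/69) = 3.246 servings → $3.08.
avocado + spinach with both targets exact would need a negative amount; discard.
avocado + strawberries with both tight: 13.93 servings and 1.301 servings → $27.59.
avocado + broccoli with both tight: 9.853 servings and 1.39 servings → $19.55.
spinach + strawberries with both tight: 1.292 servings and 2.049 servings → $3.77.
spinach + broccoli with both tight: 0.7824 servings and 1.874 servings → $2.33.
strawberries + broccoli: intersection lies outside the first quadrant.
The minimum over all feasible corners is $2.33.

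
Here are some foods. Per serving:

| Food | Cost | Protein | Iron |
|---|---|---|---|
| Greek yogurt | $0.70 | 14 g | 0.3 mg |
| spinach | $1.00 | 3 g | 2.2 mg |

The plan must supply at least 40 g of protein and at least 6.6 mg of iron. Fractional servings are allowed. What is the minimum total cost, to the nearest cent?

$4.29

This is a tiny linear program; its minimum lies at a vertex of the feasible set. List the vertices and price them.
Greek yogurt only: max(40/14, 6.6/0.3) = 22 servings → $15.40.
spinach only: max(40/3, 6.6/2.2) = 13.33 servings → $13.33.
Greek yogurt + spinach with both tight: 2.281 servings and 2.689 servings → $4.29.
Cheapest feasible corner: $4.29.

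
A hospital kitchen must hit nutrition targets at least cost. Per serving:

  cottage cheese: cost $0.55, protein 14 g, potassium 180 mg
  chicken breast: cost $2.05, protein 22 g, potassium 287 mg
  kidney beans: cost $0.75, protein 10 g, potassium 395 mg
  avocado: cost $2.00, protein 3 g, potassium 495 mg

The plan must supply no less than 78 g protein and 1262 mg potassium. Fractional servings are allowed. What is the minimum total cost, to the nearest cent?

$3.41

Check every corner: each single food scaled to meet both minima, and each pair solved so both constraints bind.
cottage cheese only: max(78/14, 1262/180) = 7.011 servings → $3.86.
chicken breast only: max(78/22, 1262/287) = 4.397 servings → $9.01.
kidney beans only: max(78/10, 1262/395) = 7.8 servings → $5.85.
avocado only: max(78/3, 1262/495) = 26 servings → $52.00.
cottage cheese + chicken breast: the both-tight solution has a negative serving — not a feasible corner.
cottage cheese + kidney beans with both tight: 4.877 servings and 0.9727 servings → $3.41.
cottage cheese + avocado with both tight: 5.45 servings and 0.5678 servings → $4.13.
chicken breast + kidney beans with both tight: 3.125 servings and 0.9241 servings → $7.10.
chicken breast + avocado with both tight: 3.472 servings and 0.5362 servings → $8.19.
kidney beans + avocado with both targets exact would need a negative amount; discard.
The minimum over all feasible corners is $3.41.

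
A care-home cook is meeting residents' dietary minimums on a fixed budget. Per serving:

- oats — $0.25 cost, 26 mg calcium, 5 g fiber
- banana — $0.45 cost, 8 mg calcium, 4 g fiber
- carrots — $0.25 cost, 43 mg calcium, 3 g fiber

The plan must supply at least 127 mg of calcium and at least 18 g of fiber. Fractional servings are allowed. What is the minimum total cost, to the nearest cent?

$1.02

The cheapest plan sits at a corner of the feasible region — with two constraints it uses at most two foods.
oats only: max(127/26, 18/5) = 4.885 servings → $1.22.
banana only: max(127/8, 18/4) = 15.88 servings → $7.14.
carrots only: max(127/43, 18/3) = 6 servings → $1.50.
oats + banana: intersection lies outside the first quadrant.
oats + carrots with both tight: 2.869 servings and 1.219 servings → $1.02.
banana + carrots with both tight: 2.655 servings and 2.459 servings → $1.81.
Cheapest feasible corner: $1.02.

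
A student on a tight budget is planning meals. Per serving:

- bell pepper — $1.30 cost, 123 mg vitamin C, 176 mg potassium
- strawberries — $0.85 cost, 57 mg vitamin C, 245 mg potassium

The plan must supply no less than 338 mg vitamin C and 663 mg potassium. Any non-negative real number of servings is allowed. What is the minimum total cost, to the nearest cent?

$3.84

Two binding constraints pin down two serving amounts, so the optimal mix uses at most two foods. The candidates are each food alone (scaled to the tighter of vitamin C/potassium) and each pair with both constraints tight.
bell pepper only: max(338/123, 663/176) = 3.767 servings → $4.90.
strawberries only: max(338/57, 663/245) = 5.93 servings → $5.04.
bell pepper + strawberries with both tight: 2.239 servings and 1.097 servings → $3.84.
Cheapest feasible corner: $3.84.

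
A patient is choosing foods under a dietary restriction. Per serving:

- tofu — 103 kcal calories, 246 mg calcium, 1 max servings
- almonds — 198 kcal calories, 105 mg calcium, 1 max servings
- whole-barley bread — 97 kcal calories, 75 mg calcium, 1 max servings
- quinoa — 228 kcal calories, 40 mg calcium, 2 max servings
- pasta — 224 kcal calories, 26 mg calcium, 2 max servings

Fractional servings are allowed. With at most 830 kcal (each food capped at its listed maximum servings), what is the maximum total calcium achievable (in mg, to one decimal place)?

501.8 mg

Calcium per kcal: tofu 2.388, whole-barley bread 0.7732, almonds 0.5303, quinoa 0.1754, pasta 0.1161.
Take 1 serving of tofu: uses 103 kcal, +246.0 mg calcium (running total 246.0 mg).
Take 1 serving of whole-barley bread: uses 97 kcal, +75.0 mg calcium (running total 321.0 mg).
Take 1 serving of almonds: uses 198 kcal, +105.0 mg calcium (running total 426.0 mg).
Take 1.895 servings of quinoa: uses 432 kcal, +75.8 mg calcium (running total 501.8 mg).
Greedy by best ratio exhausts the calories allowance optimally: 501.8 mg.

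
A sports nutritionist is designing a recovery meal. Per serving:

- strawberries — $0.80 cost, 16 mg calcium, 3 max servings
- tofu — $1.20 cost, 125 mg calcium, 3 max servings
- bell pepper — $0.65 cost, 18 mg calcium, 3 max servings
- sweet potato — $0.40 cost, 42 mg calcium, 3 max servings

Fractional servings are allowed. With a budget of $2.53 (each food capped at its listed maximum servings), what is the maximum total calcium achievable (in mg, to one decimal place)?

264.5 mg

Calcium per dollar: sweet potato 105, tofu 104.2, bell pepper 27.69, strawberries 20.
Take 3 servings of sweet potato: spends $1.20, +126.0 mg calcium (running total 126.0 mg).
Take 1.108 servings of tofu: spends $1.33, +138.5 mg calcium (running total 264.5 mg).
Filling greedily by calcium-per-dollar is optimal for one linear limit, giving 264.5 mg.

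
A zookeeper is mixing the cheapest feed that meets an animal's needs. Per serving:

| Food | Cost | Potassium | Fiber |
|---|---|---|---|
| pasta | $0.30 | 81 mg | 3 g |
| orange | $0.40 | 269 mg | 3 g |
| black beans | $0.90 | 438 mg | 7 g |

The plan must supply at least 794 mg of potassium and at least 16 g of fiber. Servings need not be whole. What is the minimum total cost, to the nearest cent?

$1.79

Compare the cost at each extreme point of the feasible region.
pasta only: max(794/81, 16/3) = 9.802 servings → $2.94.
orange only: max(794/269, 16/3) = 5.333 servings → $2.13.
black beans only: max(794/438, 16/7) = 2.286 servings → $2.06.
pasta + orange with both tight: 3.408 servings and 1.926 servings → $1.79.
pasta + black beans with both tight: 1.941 servings and 1.454 servings → $1.89.
orange + black beans: intersection lies outside the first quadrant.
Cheapest feasible corner: $1.79.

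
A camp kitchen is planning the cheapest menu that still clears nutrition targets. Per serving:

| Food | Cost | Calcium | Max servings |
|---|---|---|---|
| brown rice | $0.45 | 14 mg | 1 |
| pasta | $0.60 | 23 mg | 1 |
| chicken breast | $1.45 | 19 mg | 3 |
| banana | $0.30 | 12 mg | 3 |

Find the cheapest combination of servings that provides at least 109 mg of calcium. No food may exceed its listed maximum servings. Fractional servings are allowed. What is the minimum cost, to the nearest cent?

Cost per mg of calcium: banana $0.0250, pasta $0.0261, brown rice $0.0321, chicken breast $0.0763.
Take 3 servings of banana: +36.0 mg calcium for $0.90 (total $0.90, still need 73.0 mg).
Take 1 serving of pasta: +23.0 mg calcium for $0.60 (total $1.50, still need 50.0 mg).
Take 1 serving of brown rice: +14.0 mg calcium for $0.45 (total $1.95, still need 36.0 mg).
Take 1.895 servings of chicken breast: +36.0 mg calcium for $2.75 (total $4.70, still need 0.0 mg).
Greedy by cheapest-per-mg is optimal for a single linear constraint, so the minimum cost is $4.70.

$4.70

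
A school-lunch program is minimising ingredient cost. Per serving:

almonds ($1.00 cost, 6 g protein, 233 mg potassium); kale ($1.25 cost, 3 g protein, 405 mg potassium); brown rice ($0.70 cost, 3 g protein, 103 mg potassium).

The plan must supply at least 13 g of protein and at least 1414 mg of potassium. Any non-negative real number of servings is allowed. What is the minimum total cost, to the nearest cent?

$4.53

This is a tiny linear program; its minimum lies at a vertex of the feasible set. List the vertices and price them.
almonds only: max(13/6, 1414/233) = 6.069 servings → $6.07.
kale only: max(13/3, 1414/405) = 4.333 servings → $5.42.
brown rice only: max(13/3, 1414/103) = 13.73 servings → $9.61.
almonds + kale with both tight: 0.591 servings and 3.151 servings → $4.53.
almonds + brown rice with both targets exact would need a negative amount; discard.
kale + brown rice with both tight: 3.204 servings and 1.129 servings → $4.80.
The minimum over all feasible corners is $4.53.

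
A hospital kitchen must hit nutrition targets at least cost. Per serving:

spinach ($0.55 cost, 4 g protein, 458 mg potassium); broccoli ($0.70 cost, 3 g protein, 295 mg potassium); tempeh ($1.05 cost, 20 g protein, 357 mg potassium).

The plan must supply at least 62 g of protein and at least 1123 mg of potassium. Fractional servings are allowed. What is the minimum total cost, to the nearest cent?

$3.27

At the optimum either one food covers both requirements or two foods hit both targets exactly; no other combination can be cheaper.
spinach only: max(62/4, 1123/458) = 15.5 servings → $8.53.
broccoli only: max(62/3, 1123/295) = 20.67 servings → $14.47.
tempeh only: max(62/20, 1123/357) = 3.146 servings → $3.30.
spinach + broccoli: intersection lies outside the first quadrant.
spinach + tempeh with both tight: 0.04216 servings and 3.092 servings → $3.27.
broccoli + tempeh with both tight: 0.06751 servings and 3.09 servings → $3.29.
The minimum over all feasible corners is $3.27.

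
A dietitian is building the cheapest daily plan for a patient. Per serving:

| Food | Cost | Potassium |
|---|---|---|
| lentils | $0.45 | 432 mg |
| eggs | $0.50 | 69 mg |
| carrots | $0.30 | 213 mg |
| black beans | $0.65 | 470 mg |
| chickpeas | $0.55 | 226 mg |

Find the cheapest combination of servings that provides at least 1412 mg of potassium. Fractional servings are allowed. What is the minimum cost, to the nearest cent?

$1.47

Cost per mg of potassium: lentils $0.0010, black beans $0.0014, carrots $0.0014, chickpeas $0.0024, eggs $0.0072.
With no serving limits, use only lentils: 1412 mg / 432 mg = 3.269 servings × $0.45 = $1.47.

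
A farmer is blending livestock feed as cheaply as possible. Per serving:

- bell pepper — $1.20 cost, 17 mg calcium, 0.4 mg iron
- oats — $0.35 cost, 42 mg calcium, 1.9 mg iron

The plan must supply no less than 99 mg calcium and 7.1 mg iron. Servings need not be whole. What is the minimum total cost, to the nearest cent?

bell pepper only: max(99/17, 7.1/0.4) = 17.75 servings → $21.30.
oats only: max(99/42, 7.1/1.9) = 3.737 servings → $1.31.
bell pepper + oats with both targets exact would need a negative amount; discard.
The minimum over all feasible corners is $1.31.

$1.31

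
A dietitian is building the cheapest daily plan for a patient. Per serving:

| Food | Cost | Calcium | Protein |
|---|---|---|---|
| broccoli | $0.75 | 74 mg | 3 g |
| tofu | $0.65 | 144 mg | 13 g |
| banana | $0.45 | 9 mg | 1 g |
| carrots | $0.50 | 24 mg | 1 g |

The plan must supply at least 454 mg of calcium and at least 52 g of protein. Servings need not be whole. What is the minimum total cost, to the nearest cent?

A basic optimal solution has at most two foods positive. Try each food alone and each pair with both targets met exactly.
broccoli only: max(454/74, 52/3) = 17.33 servings → $13.00.
tofu only: max(454/144, 52/13) = 4 servings → $2.60.
banana only: max(454/9, 52/1) = 52 servings → $23.40.
carrots only: max(454/24, 52/1) = 52 servings → $26.00.
broccoli + tofu with both targets exact would need a negative amount; discard.
broccoli + banana: intersection lies outside the first quadrant.
broccoli + carrots: intersection lies outside the first quadrant.
tofu + banana with both targets exact would need a negative amount; discard.
tofu + carrots: intersection lies outside the first quadrant.
banana + carrots: the both-tight solution has a negative serving — not a feasible corner.
Cheapest feasible corner: $2.60.

$2.60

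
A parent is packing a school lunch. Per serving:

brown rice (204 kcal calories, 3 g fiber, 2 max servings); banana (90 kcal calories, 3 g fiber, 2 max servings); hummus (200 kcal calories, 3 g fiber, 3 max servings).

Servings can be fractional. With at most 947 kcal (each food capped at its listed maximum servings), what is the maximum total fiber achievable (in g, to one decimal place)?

17.5 g

Fiber per kcal: banana 0.03333, hummus 0.015, brown rice 0.01471.
Take 2 servings of banana: uses 180 kcal, +6.0 g fiber (running total 6.0 g).
Take 3 servings of hummus: uses 600 kcal, +9.0 g fiber (running total 15.0 g).
Take 0.8186 servings of brown rice: uses 167 kcal, +2.5 g fiber (running total 17.5 g).
Filling greedily by fiber-per-kcal is optimal for one linear limit, giving 17.5 g.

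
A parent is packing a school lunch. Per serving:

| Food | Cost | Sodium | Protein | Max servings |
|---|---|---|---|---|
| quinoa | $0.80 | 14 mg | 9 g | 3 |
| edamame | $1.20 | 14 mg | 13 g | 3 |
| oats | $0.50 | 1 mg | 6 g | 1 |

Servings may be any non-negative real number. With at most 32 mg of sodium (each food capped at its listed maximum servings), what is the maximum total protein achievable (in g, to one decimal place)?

Protein per mg sodium: oats 6, edamame 0.9286, quinoa 0.6429.
Take 1 serving of oats: uses 1 mg sodium, +6.0 g protein (running total 6.0 g).
Take 2.214 servings of edamame: uses 31 mg sodium, +28.8 g protein (running total 34.8 g).
Greedy by best ratio exhausts the sodium allowance optimally: 34.8 g.

34.8 g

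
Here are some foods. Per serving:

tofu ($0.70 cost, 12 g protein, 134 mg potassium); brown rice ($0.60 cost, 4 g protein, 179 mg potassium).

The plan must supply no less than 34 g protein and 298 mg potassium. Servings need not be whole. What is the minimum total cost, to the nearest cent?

$1.98

At the optimum either one food covers both requirements or two foods hit both targets exactly; no other combination can be cheaper.
tofu only: max(34/12, 298/134) = 2.833 servings → $1.98.
brown rice only: max(34/4, 298/179) = 8.5 servings → $5.10.
tofu + brown rice: the both-tight solution has a negative serving — not a feasible corner.
The minimum over all feasible corners is $1.98.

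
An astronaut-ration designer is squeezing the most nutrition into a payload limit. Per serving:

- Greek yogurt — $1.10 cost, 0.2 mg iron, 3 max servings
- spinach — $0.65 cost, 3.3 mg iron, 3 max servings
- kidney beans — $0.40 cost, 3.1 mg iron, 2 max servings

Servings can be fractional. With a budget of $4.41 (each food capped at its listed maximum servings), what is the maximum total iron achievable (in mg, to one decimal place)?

Iron per dollar: kidney beans 7.75, spinach 5.077, Greek yogurt 0.1818.
Take 2 servings of kidney beans: spends $0.80, +6.2 mg iron (running total 6.2 mg).
Take 3 servings of spinach: spends $1.95, +9.9 mg iron (running total 16.1 mg).
Take 1.509 servings of Greek yogurt: spends $1.66, +0.3 mg iron (running total 16.4 mg).
Greedy by best ratio exhausts the cost allowance optimally: 16.4 mg.

16.4 mg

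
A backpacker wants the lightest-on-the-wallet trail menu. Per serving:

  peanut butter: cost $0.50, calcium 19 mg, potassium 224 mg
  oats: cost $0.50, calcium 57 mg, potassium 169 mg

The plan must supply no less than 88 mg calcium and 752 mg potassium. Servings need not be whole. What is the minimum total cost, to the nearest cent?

$1.75

At the optimum either one food covers both requirements or two foods hit both targets exactly; no other combination can be cheaper.
peanut butter only: max(88/19, 752/224) = 4.632 servings → $2.32.
oats only: max(88/57, 752/169) = 4.45 servings → $2.22.
peanut butter + oats with both tight: 2.929 servings and 0.5675 servings → $1.75.
So the least-cost plan costs $1.75.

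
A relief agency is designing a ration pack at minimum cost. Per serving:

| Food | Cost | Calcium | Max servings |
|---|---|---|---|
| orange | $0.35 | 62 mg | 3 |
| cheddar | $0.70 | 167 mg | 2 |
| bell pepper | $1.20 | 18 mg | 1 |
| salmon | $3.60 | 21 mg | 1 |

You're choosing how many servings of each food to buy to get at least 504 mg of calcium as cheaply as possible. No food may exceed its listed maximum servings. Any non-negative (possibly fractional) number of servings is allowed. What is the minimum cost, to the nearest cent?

$2.36

Cost per mg of calcium: cheddar $0.0042, orange $0.0056, bell pepper $0.0667, salmon $0.1714.
Take 2 servings of cheddar: +334.0 mg calcium for $1.40 (total $1.40, still need 170.0 mg).
Take 2.742 servings of orange: +170.0 mg calcium for $0.96 (total $2.36, still need 0.0 mg).
Greedy by cheapest-per-mg is optimal for a single linear constraint, so the minimum cost is $2.36.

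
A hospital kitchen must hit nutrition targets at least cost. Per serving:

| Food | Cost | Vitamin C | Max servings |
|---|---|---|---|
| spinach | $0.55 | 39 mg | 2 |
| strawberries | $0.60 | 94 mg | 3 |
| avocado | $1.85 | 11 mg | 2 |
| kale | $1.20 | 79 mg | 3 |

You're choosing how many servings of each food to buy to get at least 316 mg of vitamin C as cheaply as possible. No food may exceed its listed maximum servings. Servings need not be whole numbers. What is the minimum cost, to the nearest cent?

$2.28

Cost per mg of vitamin C: strawberries $0.0064, spinach $0.0141, kale $0.0152, avocado $0.1682.
Take 3 servings of strawberries: +282.0 mg vitamin C for $1.80 (total $1.80, still need 34.0 mg).
Take 0.8718 servings of spinach: +34.0 mg vitamin C for $0.48 (total $2.28, still need 0.0 mg).
Filling from the cheapest source first is optimal under one linear minimum: $2.28.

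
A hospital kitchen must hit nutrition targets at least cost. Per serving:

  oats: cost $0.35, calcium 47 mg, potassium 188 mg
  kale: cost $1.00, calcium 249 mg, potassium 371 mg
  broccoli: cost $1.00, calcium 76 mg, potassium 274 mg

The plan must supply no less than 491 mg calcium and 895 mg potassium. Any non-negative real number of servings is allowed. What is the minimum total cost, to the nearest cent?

$2.20

An LP optimum is at a vertex; with two nutrient constraints at most two foods are used. Check each candidate.
oats only: max(491/47, 895/188) = 10.45 servings → $3.66.
kale only: max(491/249, 895/371) = 2.412 servings → $2.41.
broccoli only: max(491/76, 895/274) = 6.461 servings → $6.46.
oats + kale with both tight: 1.385 servings and 1.71 servings → $2.20.
oats + broccoli with both targets exact would need a negative amount; discard.
kale + broccoli with both tight: 1.662 servings and 1.017 servings → $2.68.
The minimum over all feasible corners is $2.20.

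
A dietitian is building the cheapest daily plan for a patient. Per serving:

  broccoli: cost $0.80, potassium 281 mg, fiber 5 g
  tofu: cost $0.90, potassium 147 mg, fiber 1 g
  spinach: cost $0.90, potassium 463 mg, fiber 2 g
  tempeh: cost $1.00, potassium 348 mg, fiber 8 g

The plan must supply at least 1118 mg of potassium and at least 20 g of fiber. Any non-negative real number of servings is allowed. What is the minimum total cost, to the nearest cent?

$2.93

Two binding constraints pin down two serving amounts, so the optimal mix uses at most two foods. The candidates are each food alone (scaled to the tighter of potassium/fiber) and each pair with both constraints tight.
broccoli only: max(1118/281, 20/5) = 4 servings → $3.20.
tofu only: max(1118/147, 20/1) = 20 servings → $18.00.
spinach only: max(1118/463, 20/2) = 10 servings → $9.00.
tempeh only: max(1118/348, 20/8) = 3.213 servings → $3.21.
broccoli + tofu with both targets exact would need a negative amount; discard.
broccoli + spinach: the both-tight solution has a negative serving — not a feasible corner.
broccoli + tempeh with both tight: 3.906 servings and 0.05906 servings → $3.18.
tofu + spinach: intersection lies outside the first quadrant.
tofu + tempeh with both tight: 2.396 servings and 2.2 servings → $4.36.
spinach + tempeh with both tight: 0.6596 servings and 2.335 servings → $2.93.
The minimum over all feasible corners is $2.93.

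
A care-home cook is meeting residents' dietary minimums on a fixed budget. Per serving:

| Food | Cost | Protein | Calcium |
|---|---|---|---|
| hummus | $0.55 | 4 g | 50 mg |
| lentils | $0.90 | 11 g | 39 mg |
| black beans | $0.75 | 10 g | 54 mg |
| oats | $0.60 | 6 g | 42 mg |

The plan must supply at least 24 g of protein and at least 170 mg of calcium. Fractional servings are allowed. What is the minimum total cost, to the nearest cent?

This is a tiny linear program; its minimum lies at a vertex of the feasible set. List the vertices and price them.
hummus only: max(24/4, 170/50) = 6 servings → $3.30.
lentils only: max(24/11, 170/39) = 4.359 servings → $3.92.
black beans only: max(24/10, 170/54) = 3.148 servings → $2.36.
oats only: max(24/6, 170/42) = 4.048 servings → $2.43.
hummus + lentils with both tight: 2.371 servings and 1.32 servings → $2.49.
hummus + black beans with both tight: 1.423 servings and 1.831 servings → $2.16.
hummus + oats with both tight: 0.09091 servings and 3.939 servings → $2.41.
lentils + black beans: the both-tight solution has a negative serving — not a feasible corner.
lentils + oats with both targets exact would need a negative amount; discard.
black beans + oats with both targets exact would need a negative amount; discard.
The minimum over all feasible corners is $2.16.

$2.16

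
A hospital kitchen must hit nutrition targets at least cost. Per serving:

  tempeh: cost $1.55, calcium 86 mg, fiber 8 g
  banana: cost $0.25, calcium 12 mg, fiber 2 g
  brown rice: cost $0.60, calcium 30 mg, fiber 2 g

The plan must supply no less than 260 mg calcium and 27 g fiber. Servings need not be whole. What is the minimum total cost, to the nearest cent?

Two binding constraints pin down two serving amounts, so the optimal mix uses at most two foods. The candidates are each food alone (scaled to the tighter of calcium/fiber) and each pair with both constraints tight.
tempeh only: max(260/86, 27/8) = 3.375 servings → $5.23.
banana only: max(260/12, 27/2) = 21.67 servings → $5.42.
brown rice only: max(260/30, 27/2) = 13.5 servings → $8.10.
tempeh + banana with both tight: 2.579 servings and 3.184 servings → $4.79.
tempeh + brown rice: intersection lies outside the first quadrant.
banana + brown rice with both tight: 8.056 servings and 5.444 servings → $5.28.
The minimum over all feasible corners is $4.79.

$4.79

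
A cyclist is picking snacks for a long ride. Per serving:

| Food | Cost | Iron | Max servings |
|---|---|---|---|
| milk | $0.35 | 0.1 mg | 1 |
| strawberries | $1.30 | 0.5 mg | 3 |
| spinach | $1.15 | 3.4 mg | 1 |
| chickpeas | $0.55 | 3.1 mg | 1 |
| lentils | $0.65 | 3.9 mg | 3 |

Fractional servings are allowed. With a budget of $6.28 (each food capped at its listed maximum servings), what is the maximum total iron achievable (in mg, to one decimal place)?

19.2 mg

Iron per dollar: lentils 6, chickpeas 5.636, spinach 2.957, strawberries 0.3846, milk 0.2857.
Take 3 servings of lentils: spends $1.95, +11.7 mg iron (running total 11.7 mg).
Take 1 serving of chickpeas: spends $0.55, +3.1 mg iron (running total 14.8 mg).
Take 1 serving of spinach: spends $1.15, +3.4 mg iron (running total 18.2 mg).
Take 2.023 servings of strawberries: spends $2.63, +1.0 mg iron (running total 19.2 mg).
Greedy by best ratio exhausts the cost allowance optimally: 19.2 mg.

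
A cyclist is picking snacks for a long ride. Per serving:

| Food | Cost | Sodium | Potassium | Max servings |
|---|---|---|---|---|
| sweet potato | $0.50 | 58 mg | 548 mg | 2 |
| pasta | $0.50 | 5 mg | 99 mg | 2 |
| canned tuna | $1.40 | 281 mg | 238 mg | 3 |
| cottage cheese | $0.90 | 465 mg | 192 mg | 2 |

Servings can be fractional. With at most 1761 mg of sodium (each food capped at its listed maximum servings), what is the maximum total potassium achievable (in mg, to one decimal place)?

Potassium per mg sodium: pasta 19.8, sweet potato 9.448, canned tuna 0.847, cottage cheese 0.4129.
Take 2 servings of pasta: uses 10 mg sodium, +198.0 mg potassium (running total 198.0 mg).
Take 2 servings of sweet potato: uses 116 mg sodium, +1096.0 mg potassium (running total 1294.0 mg).
Take 3 servings of canned tuna: uses 843 mg sodium, +714.0 mg potassium (running total 2008.0 mg).
Take 1.703 servings of cottage cheese: uses 792 mg sodium, +327.0 mg potassium (running total 2335.0 mg).
Greedy by best ratio exhausts the sodium allowance optimally: 2335.0 mg.

2335.0 mg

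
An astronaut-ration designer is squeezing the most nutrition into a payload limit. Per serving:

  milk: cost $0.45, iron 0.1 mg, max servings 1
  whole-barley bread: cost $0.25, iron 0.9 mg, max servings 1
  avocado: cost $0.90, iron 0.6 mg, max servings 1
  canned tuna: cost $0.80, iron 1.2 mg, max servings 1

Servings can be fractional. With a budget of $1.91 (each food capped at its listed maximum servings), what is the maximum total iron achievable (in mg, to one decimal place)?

Iron per dollar: whole-barley bread 3.6, canned tuna 1.5, avocado 0.6667, milk 0.2222.
Take 1 serving of whole-barley bread: spends $0.25, +0.9 mg iron (running total 0.9 mg).
Take 1 serving of canned tuna: spends $0.80, +1.2 mg iron (running total 2.1 mg).
Take 0.9556 servings of avocado: spends $0.86, +0.6 mg iron (running total 2.7 mg).
Greedy by best ratio exhausts the cost allowance optimally: 2.7 mg.

2.7 mg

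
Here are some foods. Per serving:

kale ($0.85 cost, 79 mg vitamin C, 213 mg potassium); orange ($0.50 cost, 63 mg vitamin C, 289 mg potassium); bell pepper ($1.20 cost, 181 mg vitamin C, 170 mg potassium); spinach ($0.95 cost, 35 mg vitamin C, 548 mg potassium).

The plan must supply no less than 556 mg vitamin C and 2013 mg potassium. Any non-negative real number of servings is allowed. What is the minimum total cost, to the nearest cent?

$4.22

With two linear requirements the optimum uses one or two foods; enumerate the corners.
kale only: max(556/79, 2013/213) = 9.451 servings → $8.03.
orange only: max(556/63, 2013/289) = 8.825 servings → $4.41.
bell pepper only: max(556/181, 2013/170) = 11.84 servings → $14.21.
spinach only: max(556/35, 2013/548) = 15.89 servings → $15.09.
kale + orange with both tight: 3.598 servings and 4.314 servings → $5.22.
kale + bell pepper with both targets exact would need a negative amount; discard.
kale + spinach with both tight: 6.536 servings and 1.133 servings → $6.63.
orange + bell pepper with both tight: 6.487 servings and 0.8141 servings → $4.22.
orange + spinach: the both-tight solution has a negative serving — not a feasible corner.
bell pepper + spinach with both tight: 2.512 servings and 2.894 servings → $5.76.
So the least-cost plan costs $4.22.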